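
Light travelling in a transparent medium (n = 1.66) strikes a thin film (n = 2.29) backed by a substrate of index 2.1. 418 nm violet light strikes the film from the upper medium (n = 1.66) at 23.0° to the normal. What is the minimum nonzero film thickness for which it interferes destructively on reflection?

95.2 nm

Ray reflecting at the top interface goes from n = 1.66 toward n = 2.29: a half-wave phase shift.
Bottom surface (2.29 → 2.1): reflection off a lower-index medium gives no phase shift.
Exactly one π shift → a net half-wave offset.
For minimum reflection here: 2 n t cos θ_r = m λ.
Snell's law: 1.66 sin 23.0° = 2.29 sin θ_r → sin θ_r = 0.283, cos θ_r = 0.959.
Minimum nonzero at m = 1: t = λ / (2 n cos θ_r) = 418 / (2 × 2.29 × 0.959) = 95.2 nm.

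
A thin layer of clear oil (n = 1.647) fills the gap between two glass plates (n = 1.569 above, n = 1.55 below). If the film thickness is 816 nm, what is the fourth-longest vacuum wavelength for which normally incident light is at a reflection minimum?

672 nm

Top surface (1.569 → 1.647): reflection off a higher-index medium gives a half-wave phase shift.
Bottom surface (1.647 → 1.55): reflection off a lower-index medium gives no phase shift.
Exactly one π shift → a net half-wave offset.
With one net inversion, destructive interference in reflection requires 2 n t = m λ.
λ = 2 n t / m. The fourth-longest wavelength is m = 4: λ = 2 × 1.647 × 816 / 4.00 = 672 nm.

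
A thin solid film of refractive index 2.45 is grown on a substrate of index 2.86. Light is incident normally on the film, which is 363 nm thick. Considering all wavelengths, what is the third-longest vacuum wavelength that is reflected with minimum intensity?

At the upper boundary (n = 1.0 to n = 2.45) the reflected ray undergoes a half-wave phase shift.
At the lower boundary (n = 2.45 to n = 2.86) the reflected ray undergoes a half-wave phase shift.
The two reflections carry the same phase change, so no net offset.
With no net inversion, destructive interference in reflection requires 2 n t = (m + ½) λ.
λ = 2 n t / (m + ½). The third-longest wavelength is m = 2: λ = 2 × 2.45 × 363 / 2.50 = 711 nm.

711 nm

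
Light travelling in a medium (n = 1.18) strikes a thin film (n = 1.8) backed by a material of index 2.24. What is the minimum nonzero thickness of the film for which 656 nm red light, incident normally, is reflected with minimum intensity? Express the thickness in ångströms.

Top surface (1.18 → 1.8): reflection off a higher-index medium gives a half-wave phase shift.
Bottom surface (1.8 → 2.24): reflection off a higher-index medium gives a half-wave phase shift.
Zero or two π shifts → no net half-wave offset.
With no net inversion, destructive interference in reflection requires 2 n t = (m + ½) λ.
Minimum at m = 0: t = λ / (4 n) = 656 / (4 × 1.8) = 91.1 nm.

911 Å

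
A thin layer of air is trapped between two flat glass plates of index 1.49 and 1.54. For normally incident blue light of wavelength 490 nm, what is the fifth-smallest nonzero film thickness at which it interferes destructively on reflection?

1225 nm

At the upper boundary (n = 1.49 to n = 1.0) the reflected ray undergoes no phase shift.
At the lower boundary (n = 1.0 to n = 1.54) the reflected ray undergoes a half-wave phase shift.
The two reflections differ by half a wavelength.
With one net inversion, destructive interference in reflection requires 2 n t = m λ.
The fifth-smallest nonzero thickness corresponds to m = 5: t = m λ / (2 n) = 5.00 × 490 / (2 × 1.0) = 1225 nm.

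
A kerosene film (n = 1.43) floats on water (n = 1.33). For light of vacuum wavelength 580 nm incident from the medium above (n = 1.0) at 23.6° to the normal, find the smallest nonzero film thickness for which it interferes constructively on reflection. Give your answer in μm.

0.106 μm

Top surface (1.0 → 1.43): reflection off a higher-index medium gives a half-wave phase shift.
Bottom surface (1.43 → 1.33): reflection off a lower-index medium gives no phase shift.
Net: one phase inversion between the two reflected rays.
For bright reflection here: 2 n t cos θ_r = (m + ½) λ.
Snell's law: 1.0 sin 23.6° = 1.43 sin θ_r → sin θ_r = 0.280, cos θ_r = 0.960.
Minimum at m = 0: t = λ / (4 n cos θ_r) = 580 / (4 × 1.43 × 0.960) = 106 nm.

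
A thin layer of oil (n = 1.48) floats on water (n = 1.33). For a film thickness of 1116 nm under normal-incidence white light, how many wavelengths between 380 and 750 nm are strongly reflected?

5

Ray reflecting at the top interface goes from n = 1.0 toward n = 1.48: a half-wave phase shift.
Ray reflecting at the bottom interface goes from n = 1.48 toward n = 1.33: no phase shift.
The two reflections differ by half a wavelength.
With one net inversion, constructive interference in reflection requires 2 n t = (m + ½) λ.
λ = 2 n t / (m + ½) = 3303 / (m + ½) nm.
m=3: 944 nm (IR); m=4: 734 nm (visible); m=5: 601 nm (visible); m=6: 508 nm (visible); m=7: 440 nm (visible); m=8: 389 nm (visible); m=9: 348 nm (UV).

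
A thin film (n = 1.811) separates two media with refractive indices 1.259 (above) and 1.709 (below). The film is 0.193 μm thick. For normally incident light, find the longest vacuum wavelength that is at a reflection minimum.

Ray reflecting at the top interface goes from n = 1.259 toward n = 1.811: a half-wave phase shift.
At the lower boundary (n = 1.811 to n = 1.709) the reflected ray undergoes no phase shift.
The two reflections differ by half a wavelength.
So the condition for destructive reflection is 2 n t = m λ.
λ = 2 n t / m. The longest wavelength is m = 1: λ = 2 × 1.811 × 193 / 1.00 = 699 nm.

699 nm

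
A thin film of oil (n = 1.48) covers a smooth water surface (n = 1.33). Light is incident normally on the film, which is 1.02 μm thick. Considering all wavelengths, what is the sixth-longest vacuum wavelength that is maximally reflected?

Top surface (1.0 → 1.48): reflection off a higher-index medium gives a half-wave phase shift.
At the lower boundary (n = 1.48 to n = 1.33) the reflected ray undergoes no phase shift.
The two reflections differ by half a wavelength.
For strong reflection here: 2 n t = (m + ½) λ.
λ = 2 n t / (m + ½). The sixth-longest wavelength is m = 5: λ = 2 × 1.48 × 1020 / 5.50 = 549 nm.

549 nm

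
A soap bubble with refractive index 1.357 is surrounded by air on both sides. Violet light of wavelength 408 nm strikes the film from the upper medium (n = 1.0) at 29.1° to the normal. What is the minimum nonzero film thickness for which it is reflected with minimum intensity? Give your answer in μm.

Ray reflecting at the top interface goes from n = 1.0 toward n = 1.357: a half-wave phase shift.
Ray reflecting at the bottom interface goes from n = 1.357 toward n = 1.0: no phase shift.
Net: one phase inversion between the two reflected rays.
So the condition for destructive reflection is 2 n t cos θ_r = m λ.
Snell's law: 1.0 sin 29.1° = 1.357 sin θ_r → sin θ_r = 0.358, cos θ_r = 0.934.
Minimum nonzero at m = 1: t = λ / (2 n cos θ_r) = 408 / (2 × 1.357 × 0.934) = 161 nm.

0.161 μm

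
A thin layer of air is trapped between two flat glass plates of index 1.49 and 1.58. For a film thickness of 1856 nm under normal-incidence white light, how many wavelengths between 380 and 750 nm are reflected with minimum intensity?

5

Top surface (1.49 → 1.0): reflection off a lower-index medium gives no phase shift.
Ray reflecting at the bottom interface goes from n = 1.0 toward n = 1.58: a half-wave phase shift.
Net: one phase inversion between the two reflected rays.
For dark reflection here: 2 n t = m λ.
λ = 2 n t / m = 3712 / m nm.
m=4: 928 nm (IR); m=5: 742 nm (visible); m=6: 619 nm (visible); m=7: 530 nm (visible); m=8: 464 nm (visible); m=9: 412 nm (visible); m=10: 371 nm (UV).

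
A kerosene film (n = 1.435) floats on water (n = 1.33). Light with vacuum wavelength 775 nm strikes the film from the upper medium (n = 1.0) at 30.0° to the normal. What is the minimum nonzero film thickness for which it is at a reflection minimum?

Ray reflecting at the top interface goes from n = 1.0 toward n = 1.435: a half-wave phase shift.
Ray reflecting at the bottom interface goes from n = 1.435 toward n = 1.33: no phase shift.
The two reflections differ by half a wavelength.
So the condition for destructive reflection is 2 n t cos θ_r = m λ.
Snell's law: 1.0 sin 30.0° = 1.435 sin θ_r → sin θ_r = 0.348, cos θ_r = 0.937.
Minimum nonzero at m = 1: t = λ / (2 n cos θ_r) = 775 / (2 × 1.435 × 0.937) = 288 nm.

288 nm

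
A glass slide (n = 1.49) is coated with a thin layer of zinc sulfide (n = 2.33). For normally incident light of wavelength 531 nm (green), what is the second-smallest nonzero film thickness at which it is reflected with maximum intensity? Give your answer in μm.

Ray reflecting at the top interface goes from n = 1.0 toward n = 2.33: a half-wave phase shift.
At the lower boundary (n = 2.33 to n = 1.49) the reflected ray undergoes no phase shift.
Exactly one π shift → a net half-wave offset.
With one net inversion, constructive interference in reflection requires 2 n t = (m + ½) λ.
The second-smallest nonzero thickness corresponds to m = 1: t = (m + ½) λ / (2 n) = 1.50 × 531 / (2 × 2.33) = 171 nm.

0.171 μm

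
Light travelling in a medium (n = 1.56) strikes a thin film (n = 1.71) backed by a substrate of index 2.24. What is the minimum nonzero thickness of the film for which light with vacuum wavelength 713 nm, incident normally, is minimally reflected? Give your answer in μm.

0.104 μm

Top surface (1.56 → 1.71): reflection off a higher-index medium gives a half-wave phase shift.
Bottom surface (1.71 → 2.24): reflection off a higher-index medium gives a half-wave phase shift.
The two reflections carry the same phase change, so no net offset.
With no net inversion, destructive interference in reflection requires 2 n t = (m + ½) λ.
Minimum at m = 0: t = λ / (4 n) = 713 / (4 × 1.71) = 104 nm.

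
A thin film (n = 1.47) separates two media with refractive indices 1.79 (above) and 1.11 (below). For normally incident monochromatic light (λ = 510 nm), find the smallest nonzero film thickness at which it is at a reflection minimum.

86.7 nm

At the upper boundary (n = 1.79 to n = 1.47) the reflected ray undergoes no phase shift.
Bottom surface (1.47 → 1.11): reflection off a lower-index medium gives no phase shift.
Zero or two π shifts → no net half-wave offset.
With no net inversion, destructive interference in reflection requires 2 n t = (m + ½) λ.
Minimum at m = 0: t = λ / (4 n) = 510 / (4 × 1.47) = 86.7 nm.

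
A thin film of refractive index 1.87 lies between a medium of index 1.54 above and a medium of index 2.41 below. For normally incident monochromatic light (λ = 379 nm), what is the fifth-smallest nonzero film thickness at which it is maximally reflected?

Ray reflecting at the top interface goes from n = 1.54 toward n = 1.87: a half-wave phase shift.
Bottom surface (1.87 → 2.41): reflection off a higher-index medium gives a half-wave phase shift.
Net: no relative phase inversion (both shifts match).
For maximum reflection here: 2 n t = m λ.
The fifth-smallest nonzero thickness corresponds to m = 5: t = m λ / (2 n) = 5.00 × 379 / (2 × 1.87) = 507 nm.

507 nm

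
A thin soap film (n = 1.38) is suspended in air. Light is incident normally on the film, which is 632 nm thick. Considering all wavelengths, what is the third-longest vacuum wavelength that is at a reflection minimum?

At the upper boundary (n = 1.0 to n = 1.38) the reflected ray undergoes a half-wave phase shift.
At the lower boundary (n = 1.38 to n = 1.0) the reflected ray undergoes no phase shift.
Net: one phase inversion between the two reflected rays.
So the condition for destructive reflection is 2 n t = m λ.
λ = 2 n t / m. The third-longest wavelength is m = 3: λ = 2 × 1.38 × 632 / 3.00 = 581 nm.

581 nm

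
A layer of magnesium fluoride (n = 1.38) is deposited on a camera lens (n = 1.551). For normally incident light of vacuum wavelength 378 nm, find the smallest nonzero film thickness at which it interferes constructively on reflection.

At the upper boundary (n = 1.0 to n = 1.38) the reflected ray undergoes a half-wave phase shift.
At the lower boundary (n = 1.38 to n = 1.551) the reflected ray undergoes a half-wave phase shift.
The two reflections carry the same phase change, so no net offset.
With no net inversion, constructive interference in reflection requires 2 n t = m λ.
Minimum nonzero at m = 1: t = λ / (2 n) = 378 / (2 × 1.38) = 137 nm.

137 nm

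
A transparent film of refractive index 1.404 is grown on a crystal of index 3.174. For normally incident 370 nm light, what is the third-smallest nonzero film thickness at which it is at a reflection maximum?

Ray reflecting at the top interface goes from n = 1.0 toward n = 1.404: a half-wave phase shift.
At the lower boundary (n = 1.404 to n = 3.174) the reflected ray undergoes a half-wave phase shift.
The two reflections carry the same phase change, so no net offset.
With no net inversion, constructive interference in reflection requires 2 n t = m λ.
The third-smallest nonzero thickness corresponds to m = 3: t = m λ / (2 n) = 3.00 × 370 / (2 × 1.404) = 395 nm.

395 nm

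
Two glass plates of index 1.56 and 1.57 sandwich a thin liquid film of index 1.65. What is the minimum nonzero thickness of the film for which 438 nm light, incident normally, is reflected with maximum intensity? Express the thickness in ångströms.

664 Å

Ray reflecting at the top interface goes from n = 1.56 toward n = 1.65: a half-wave phase shift.
Bottom surface (1.65 → 1.57): reflection off a lower-index medium gives no phase shift.
Exactly one π shift → a net half-wave offset.
With one net inversion, constructive interference in reflection requires 2 n t = (m + ½) λ.
Minimum at m = 0: t = λ / (4 n) = 438 / (4 × 1.65) = 66.4 nm.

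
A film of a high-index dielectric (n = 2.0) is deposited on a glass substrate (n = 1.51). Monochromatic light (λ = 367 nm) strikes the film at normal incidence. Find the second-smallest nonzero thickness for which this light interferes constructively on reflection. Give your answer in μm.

0.138 μm

Top surface (1.0 → 2.0): reflection off a higher-index medium gives a half-wave phase shift.
Ray reflecting at the bottom interface goes from n = 2.0 toward n = 1.51: no phase shift.
The two reflections differ by half a wavelength.
For bright reflection here: 2 n t = (m + ½) λ.
The second-smallest nonzero thickness corresponds to m = 1: t = (m + ½) λ / (2 n) = 1.50 × 367 / (2 × 2.0) = 138 nm.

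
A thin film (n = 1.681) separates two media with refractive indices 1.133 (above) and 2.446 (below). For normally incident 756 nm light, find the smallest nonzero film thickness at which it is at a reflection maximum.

225 nm

Top surface (1.133 → 1.681): reflection off a higher-index medium gives a half-wave phase shift.
Ray reflecting at the bottom interface goes from n = 1.681 toward n = 2.446: a half-wave phase shift.
Zero or two π shifts → no net half-wave offset.
So the condition for constructive reflection is 2 n t = m λ.
Minimum nonzero at m = 1: t = λ / (2 n) = 756 / (2 × 1.681) = 225 nm.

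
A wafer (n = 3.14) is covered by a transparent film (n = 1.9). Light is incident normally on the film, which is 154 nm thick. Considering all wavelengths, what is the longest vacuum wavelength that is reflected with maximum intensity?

Ray reflecting at the top interface goes from n = 1.0 toward n = 1.9: a half-wave phase shift.
Bottom surface (1.9 → 3.14): reflection off a higher-index medium gives a half-wave phase shift.
Zero or two π shifts → no net half-wave offset.
So the condition for constructive reflection is 2 n t = m λ.
λ = 2 n t / m. The longest wavelength is m = 1: λ = 2 × 1.9 × 154 / 1.00 = 585 nm.

585 nm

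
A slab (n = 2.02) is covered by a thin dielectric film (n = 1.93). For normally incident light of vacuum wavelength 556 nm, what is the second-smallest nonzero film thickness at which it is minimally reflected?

216 nm

At the upper boundary (n = 1.0 to n = 1.93) the reflected ray undergoes a half-wave phase shift.
At the lower boundary (n = 1.93 to n = 2.02) the reflected ray undergoes a half-wave phase shift.
Zero or two π shifts → no net half-wave offset.
So the condition for destructive reflection is 2 n t = (m + ½) λ.
The second-smallest nonzero thickness corresponds to m = 1: t = (m + ½) λ / (2 n) = 1.50 × 556 / (2 × 1.93) = 216 nm.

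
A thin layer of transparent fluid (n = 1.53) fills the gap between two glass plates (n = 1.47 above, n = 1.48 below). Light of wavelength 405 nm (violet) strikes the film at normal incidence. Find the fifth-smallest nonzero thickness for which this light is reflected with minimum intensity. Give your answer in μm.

Top surface (1.47 → 1.53): reflection off a higher-index medium gives a half-wave phase shift.
At the lower boundary (n = 1.53 to n = 1.48) the reflected ray undergoes no phase shift.
Exactly one π shift → a net half-wave offset.
For weak reflection here: 2 n t = m λ.
The fifth-smallest nonzero thickness corresponds to m = 5: t = m λ / (2 n) = 5.00 × 405 / (2 × 1.53) = 662 nm.

0.662 μm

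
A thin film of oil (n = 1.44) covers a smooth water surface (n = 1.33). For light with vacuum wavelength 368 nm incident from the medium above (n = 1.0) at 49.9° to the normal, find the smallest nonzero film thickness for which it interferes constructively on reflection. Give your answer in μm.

Top surface (1.0 → 1.44): reflection off a higher-index medium gives a half-wave phase shift.
Bottom surface (1.44 → 1.33): reflection off a lower-index medium gives no phase shift.
Exactly one π shift → a net half-wave offset.
With one net inversion, constructive interference in reflection requires 2 n t cos θ_r = (m + ½) λ.
Snell's law: 1.0 sin 49.9° = 1.44 sin θ_r → sin θ_r = 0.531, cos θ_r = 0.847.
Minimum at m = 0: t = λ / (4 n cos θ_r) = 368 / (4 × 1.44 × 0.847) = 75.4 nm.

0.0754 μm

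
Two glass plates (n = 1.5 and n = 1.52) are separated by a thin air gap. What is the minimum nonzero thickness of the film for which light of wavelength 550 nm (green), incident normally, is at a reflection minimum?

Ray reflecting at the top interface goes from n = 1.5 toward n = 1.0: no phase shift.
Bottom surface (1.0 → 1.52): reflection off a higher-index medium gives a half-wave phase shift.
Net: one phase inversion between the two reflected rays.
For weak reflection here: 2 n t = m λ.
Minimum nonzero at m = 1: t = λ / (2 n) = 550 / (2 × 1.0) = 275 nm.

275 nm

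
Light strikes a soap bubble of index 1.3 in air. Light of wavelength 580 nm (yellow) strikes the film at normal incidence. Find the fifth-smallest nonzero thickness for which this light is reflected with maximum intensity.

At the upper boundary (n = 1.0 to n = 1.3) the reflected ray undergoes a half-wave phase shift.
At the lower boundary (n = 1.3 to n = 1.0) the reflected ray undergoes no phase shift.
The two reflections differ by half a wavelength.
With one net inversion, constructive interference in reflection requires 2 n t = (m + ½) λ.
The fifth-smallest nonzero thickness corresponds to m = 4: t = (m + ½) λ / (2 n) = 4.50 × 580 / (2 × 1.3) = 1004 nm.

1004 nm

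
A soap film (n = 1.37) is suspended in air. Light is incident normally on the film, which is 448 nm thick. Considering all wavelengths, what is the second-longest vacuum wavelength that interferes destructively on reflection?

At the upper boundary (n = 1.0 to n = 1.37) the reflected ray undergoes a half-wave phase shift.
Bottom surface (1.37 → 1.0): reflection off a lower-index medium gives no phase shift.
The two reflections differ by half a wavelength.
With one net inversion, destructive interference in reflection requires 2 n t = m λ.
λ = 2 n t / m. The second-longest wavelength is m = 2: λ = 2 × 1.37 × 448 / 2.00 = 614 nm.

614 nm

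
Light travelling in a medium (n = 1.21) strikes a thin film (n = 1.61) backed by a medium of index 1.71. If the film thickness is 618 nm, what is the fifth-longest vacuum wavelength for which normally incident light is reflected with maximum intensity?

398 nm

At the upper boundary (n = 1.21 to n = 1.61) the reflected ray undergoes a half-wave phase shift.
Bottom surface (1.61 → 1.71): reflection off a higher-index medium gives a half-wave phase shift.
The two reflections carry the same phase change, so no net offset.
For maximum reflection here: 2 n t = m λ.
λ = 2 n t / m. The fifth-longest wavelength is m = 5: λ = 2 × 1.61 × 618 / 5.00 = 398 nm.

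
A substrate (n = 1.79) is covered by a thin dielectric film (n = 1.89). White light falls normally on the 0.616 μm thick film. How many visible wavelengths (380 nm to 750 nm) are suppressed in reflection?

Top surface (1.0 → 1.89): reflection off a higher-index medium gives a half-wave phase shift.
Ray reflecting at the bottom interface goes from n = 1.89 toward n = 1.79: no phase shift.
Net: one phase inversion between the two reflected rays.
For minimum reflection here: 2 n t = m λ.
λ = 2 n t / m = 2328 / m nm.
m=3: 776 nm (IR); m=4: 582 nm (visible); m=5: 466 nm (visible); m=6: 388 nm (visible); m=7: 333 nm (UV).

3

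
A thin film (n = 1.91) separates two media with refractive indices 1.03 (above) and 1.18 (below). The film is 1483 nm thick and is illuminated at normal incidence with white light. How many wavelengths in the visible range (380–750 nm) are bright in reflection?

At the upper boundary (n = 1.03 to n = 1.91) the reflected ray undergoes a half-wave phase shift.
Ray reflecting at the bottom interface goes from n = 1.91 toward n = 1.18: no phase shift.
The two reflections differ by half a wavelength.
For bright reflection here: 2 n t = (m + ½) λ.
λ = 2 n t / (m + ½) = 5665 / (m + ½) nm.
m=7: 755 nm (IR); m=8: 666 nm (visible); m=9: 596 nm (visible); m=10: 540 nm (visible); m=11: 493 nm (visible); m=12: 453 nm (visible); m=13: 420 nm (visible); m=14: 391 nm (visible); m=15: 365 nm (UV).

7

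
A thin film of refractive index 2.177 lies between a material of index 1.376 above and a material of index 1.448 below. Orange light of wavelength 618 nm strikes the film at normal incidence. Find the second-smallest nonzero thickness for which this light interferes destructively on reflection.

At the upper boundary (n = 1.376 to n = 2.177) the reflected ray undergoes a half-wave phase shift.
Ray reflecting at the bottom interface goes from n = 2.177 toward n = 1.448: no phase shift.
The two reflections differ by half a wavelength.
With one net inversion, destructive interference in reflection requires 2 n t = m λ.
The second-smallest nonzero thickness corresponds to m = 2: t = m λ / (2 n) = 2.00 × 618 / (2 × 2.177) = 284 nm.

284 nm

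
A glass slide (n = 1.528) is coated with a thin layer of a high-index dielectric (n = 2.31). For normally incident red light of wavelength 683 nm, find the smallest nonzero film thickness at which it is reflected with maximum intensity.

73.9 nm

Ray reflecting at the top interface goes from n = 1.0 toward n = 2.31: a half-wave phase shift.
Ray reflecting at the bottom interface goes from n = 2.31 toward n = 1.528: no phase shift.
Exactly one π shift → a net half-wave offset.
For maximum reflection here: 2 n t = (m + ½) λ.
Minimum at m = 0: t = λ / (4 n) = 683 / (4 × 2.31) = 73.9 nm.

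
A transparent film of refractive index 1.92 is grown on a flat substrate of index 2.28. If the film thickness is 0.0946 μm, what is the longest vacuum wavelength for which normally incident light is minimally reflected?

727 nm

Ray reflecting at the top interface goes from n = 1.0 toward n = 1.92: a half-wave phase shift.
Ray reflecting at the bottom interface goes from n = 1.92 toward n = 2.28: a half-wave phase shift.
Net: no relative phase inversion (both shifts match).
So the condition for destructive reflection is 2 n t = (m + ½) λ.
λ = 2 n t / (m + ½). The longest wavelength is m = 0: λ = 2 × 1.92 × 94.6 / 0.500 = 727 nm.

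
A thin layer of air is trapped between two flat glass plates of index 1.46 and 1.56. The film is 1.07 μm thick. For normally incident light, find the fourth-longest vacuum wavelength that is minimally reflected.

At the upper boundary (n = 1.46 to n = 1.0) the reflected ray undergoes no phase shift.
Bottom surface (1.0 → 1.56): reflection off a higher-index medium gives a half-wave phase shift.
Net: one phase inversion between the two reflected rays.
With one net inversion, destructive interference in reflection requires 2 n t = m λ.
λ = 2 n t / m. The fourth-longest wavelength is m = 4: λ = 2 × 1.0 × 1070 / 4.00 = 535 nm.

535 nm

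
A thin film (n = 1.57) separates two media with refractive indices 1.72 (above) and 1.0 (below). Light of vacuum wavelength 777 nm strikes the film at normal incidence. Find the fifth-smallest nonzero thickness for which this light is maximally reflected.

Top surface (1.72 → 1.57): reflection off a lower-index medium gives no phase shift.
Bottom surface (1.57 → 1.0): reflection off a lower-index medium gives no phase shift.
Zero or two π shifts → no net half-wave offset.
For bright reflection here: 2 n t = m λ.
The fifth-smallest nonzero thickness corresponds to m = 5: t = m λ / (2 n) = 5.00 × 777 / (2 × 1.57) = 1237 nm.

1237 nm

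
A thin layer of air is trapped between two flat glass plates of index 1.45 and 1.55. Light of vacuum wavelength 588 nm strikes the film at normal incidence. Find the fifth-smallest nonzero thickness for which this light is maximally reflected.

1323 nm

At the upper boundary (n = 1.45 to n = 1.0) the reflected ray undergoes no phase shift.
At the lower boundary (n = 1.0 to n = 1.55) the reflected ray undergoes a half-wave phase shift.
The two reflections differ by half a wavelength.
For maximum reflection here: 2 n t = (m + ½) λ.
The fifth-smallest nonzero thickness corresponds to m = 4: t = (m + ½) λ / (2 n) = 4.50 × 588 / (2 × 1.0) = 1323 nm.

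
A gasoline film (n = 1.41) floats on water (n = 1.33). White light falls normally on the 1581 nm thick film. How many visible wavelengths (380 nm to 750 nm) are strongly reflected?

Ray reflecting at the top interface goes from n = 1.0 toward n = 1.41: a half-wave phase shift.
At the lower boundary (n = 1.41 to n = 1.33) the reflected ray undergoes no phase shift.
Exactly one π shift → a net half-wave offset.
With one net inversion, constructive interference in reflection requires 2 n t = (m + ½) λ.
λ = 2 n t / (m + ½) = 4458 / (m + ½) nm.
m=5: 811 nm (IR); m=6: 686 nm (visible); m=7: 594 nm (visible); m=8: 525 nm (visible); m=9: 469 nm (visible); m=10: 425 nm (visible); m=11: 388 nm (visible); m=12: 357 nm (UV).

6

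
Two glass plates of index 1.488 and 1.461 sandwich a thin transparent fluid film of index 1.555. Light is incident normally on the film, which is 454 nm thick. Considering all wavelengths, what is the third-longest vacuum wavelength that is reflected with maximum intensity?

565 nm

Ray reflecting at the top interface goes from n = 1.488 toward n = 1.555: a half-wave phase shift.
At the lower boundary (n = 1.555 to n = 1.461) the reflected ray undergoes no phase shift.
The two reflections differ by half a wavelength.
For strong reflection here: 2 n t = (m + ½) λ.
λ = 2 n t / (m + ½). The third-longest wavelength is m = 2: λ = 2 × 1.555 × 454 / 2.50 = 565 nm.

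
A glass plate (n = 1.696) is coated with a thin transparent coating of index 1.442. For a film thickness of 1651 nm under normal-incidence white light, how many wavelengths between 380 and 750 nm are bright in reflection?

6

Top surface (1.0 → 1.442): reflection off a higher-index medium gives a half-wave phase shift.
At the lower boundary (n = 1.442 to n = 1.696) the reflected ray undergoes a half-wave phase shift.
The two reflections carry the same phase change, so no net offset.
For maximum reflection here: 2 n t = m λ.
λ = 2 n t / m = 4761 / m nm.
m=6: 794 nm (IR); m=7: 680 nm (visible); m=8: 595 nm (visible); m=9: 529 nm (visible); m=10: 476 nm (visible); m=11: 433 nm (visible); m=12: 397 nm (visible); m=13: 366 nm (UV).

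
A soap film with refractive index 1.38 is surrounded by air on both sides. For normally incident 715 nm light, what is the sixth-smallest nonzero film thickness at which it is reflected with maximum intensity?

Top surface (1.0 → 1.38): reflection off a higher-index medium gives a half-wave phase shift.
At the lower boundary (n = 1.38 to n = 1.0) the reflected ray undergoes no phase shift.
The two reflections differ by half a wavelength.
So the condition for constructive reflection is 2 n t = (m + ½) λ.
The sixth-smallest nonzero thickness corresponds to m = 5: t = (m + ½) λ / (2 n) = 5.50 × 715 / (2 × 1.38) = 1425 nm.

1425 nm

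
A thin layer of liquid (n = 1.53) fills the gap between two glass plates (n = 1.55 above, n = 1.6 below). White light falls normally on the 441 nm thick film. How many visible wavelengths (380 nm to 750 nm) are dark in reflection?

Top surface (1.55 → 1.53): reflection off a lower-index medium gives no phase shift.
Ray reflecting at the bottom interface goes from n = 1.53 toward n = 1.6: a half-wave phase shift.
The two reflections differ by half a wavelength.
So the condition for destructive reflection is 2 n t = m λ.
λ = 2 n t / m = 1349 / m nm.
m=1: 1349 nm (IR); m=2: 675 nm (visible); m=3: 450 nm (visible); m=4: 337 nm (UV).

2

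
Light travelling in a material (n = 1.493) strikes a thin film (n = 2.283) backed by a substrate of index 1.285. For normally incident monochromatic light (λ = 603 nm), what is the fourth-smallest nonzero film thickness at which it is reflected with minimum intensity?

528 nm

Ray reflecting at the top interface goes from n = 1.493 toward n = 2.283: a half-wave phase shift.
Ray reflecting at the bottom interface goes from n = 2.283 toward n = 1.285: no phase shift.
Net: one phase inversion between the two reflected rays.
For dark reflection here: 2 n t = m λ.
The fourth-smallest nonzero thickness corresponds to m = 4: t = m λ / (2 n) = 4.00 × 603 / (2 × 2.283) = 528 nm.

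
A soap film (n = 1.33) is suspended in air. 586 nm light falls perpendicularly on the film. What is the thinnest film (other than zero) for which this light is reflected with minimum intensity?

At the upper boundary (n = 1.0 to n = 1.33) the reflected ray undergoes a half-wave phase shift.
At the lower boundary (n = 1.33 to n = 1.0) the reflected ray undergoes no phase shift.
Exactly one π shift → a net half-wave offset.
For minimum reflection here: 2 n t = m λ.
Minimum nonzero at m = 1: t = λ / (2 n) = 586 / (2 × 1.33) = 220 nm.

220 nm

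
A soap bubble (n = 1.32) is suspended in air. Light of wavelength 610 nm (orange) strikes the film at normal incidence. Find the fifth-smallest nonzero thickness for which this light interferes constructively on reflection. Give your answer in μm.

At the upper boundary (n = 1.0 to n = 1.32) the reflected ray undergoes a half-wave phase shift.
Bottom surface (1.32 → 1.0): reflection off a lower-index medium gives no phase shift.
The two reflections differ by half a wavelength.
With one net inversion, constructive interference in reflection requires 2 n t = (m + ½) λ.
The fifth-smallest nonzero thickness corresponds to m = 4: t = (m + ½) λ / (2 n) = 4.50 × 610 / (2 × 1.32) = 1040 nm.

1.04 μm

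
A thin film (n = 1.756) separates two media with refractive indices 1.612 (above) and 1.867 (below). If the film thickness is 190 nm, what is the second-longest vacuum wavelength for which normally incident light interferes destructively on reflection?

445 nm

At the upper boundary (n = 1.612 to n = 1.756) the reflected ray undergoes a half-wave phase shift.
Ray reflecting at the bottom interface goes from n = 1.756 toward n = 1.867: a half-wave phase shift.
Net: no relative phase inversion (both shifts match).
With no net inversion, destructive interference in reflection requires 2 n t = (m + ½) λ.
λ = 2 n t / (m + ½). The second-longest wavelength is m = 1: λ = 2 × 1.756 × 190 / 1.50 = 445 nm.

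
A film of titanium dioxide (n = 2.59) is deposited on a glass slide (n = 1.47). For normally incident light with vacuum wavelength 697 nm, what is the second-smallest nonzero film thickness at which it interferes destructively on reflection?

Top surface (1.0 → 2.59): reflection off a higher-index medium gives a half-wave phase shift.
At the lower boundary (n = 2.59 to n = 1.47) the reflected ray undergoes no phase shift.
Exactly one π shift → a net half-wave offset.
So the condition for destructive reflection is 2 n t = m λ.
The second-smallest nonzero thickness corresponds to m = 2: t = m λ / (2 n) = 2.00 × 697 / (2 × 2.59) = 269 nm.

269 nm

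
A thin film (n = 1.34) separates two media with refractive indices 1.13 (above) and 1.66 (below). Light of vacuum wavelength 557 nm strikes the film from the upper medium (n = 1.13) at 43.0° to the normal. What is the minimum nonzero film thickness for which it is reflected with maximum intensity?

Top surface (1.13 → 1.34): reflection off a higher-index medium gives a half-wave phase shift.
At the lower boundary (n = 1.34 to n = 1.66) the reflected ray undergoes a half-wave phase shift.
Zero or two π shifts → no net half-wave offset.
For bright reflection here: 2 n t cos θ_r = m λ.
Snell's law: 1.13 sin 43.0° = 1.34 sin θ_r → sin θ_r = 0.575, cos θ_r = 0.818.
Minimum nonzero at m = 1: t = λ / (2 n cos θ_r) = 557 / (2 × 1.34 × 0.818) = 254 nm.

254 nm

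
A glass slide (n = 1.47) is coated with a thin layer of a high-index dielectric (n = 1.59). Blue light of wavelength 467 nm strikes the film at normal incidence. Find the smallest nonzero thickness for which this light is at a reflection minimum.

147 nm

Ray reflecting at the top interface goes from n = 1.0 toward n = 1.59: a half-wave phase shift.
Bottom surface (1.59 → 1.47): reflection off a lower-index medium gives no phase shift.
Exactly one π shift → a net half-wave offset.
For minimum reflection here: 2 n t = m λ.
The smallest nonzero thickness corresponds to m = 1: t = m λ / (2 n) = 1.00 × 467 / (2 × 1.59) = 147 nm.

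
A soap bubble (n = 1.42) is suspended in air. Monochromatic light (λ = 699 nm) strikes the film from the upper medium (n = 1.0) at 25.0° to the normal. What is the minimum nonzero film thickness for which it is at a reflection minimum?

At the upper boundary (n = 1.0 to n = 1.42) the reflected ray undergoes a half-wave phase shift.
Ray reflecting at the bottom interface goes from n = 1.42 toward n = 1.0: no phase shift.
Net: one phase inversion between the two reflected rays.
So the condition for destructive reflection is 2 n t cos θ_r = m λ.
Snell's law: 1.0 sin 25.0° = 1.42 sin θ_r → sin θ_r = 0.298, cos θ_r = 0.955.
Minimum nonzero at m = 1: t = λ / (2 n cos θ_r) = 699 / (2 × 1.42 × 0.955) = 258 nm.

258 nm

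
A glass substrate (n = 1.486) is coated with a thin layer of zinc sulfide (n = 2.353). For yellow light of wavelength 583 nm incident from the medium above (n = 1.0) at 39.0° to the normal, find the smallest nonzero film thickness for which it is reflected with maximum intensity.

Ray reflecting at the top interface goes from n = 1.0 toward n = 2.353: a half-wave phase shift.
At the lower boundary (n = 2.353 to n = 1.486) the reflected ray undergoes no phase shift.
Exactly one π shift → a net half-wave offset.
With one net inversion, constructive interference in reflection requires 2 n t cos θ_r = (m + ½) λ.
Snell's law: 1.0 sin 39.0° = 2.353 sin θ_r → sin θ_r = 0.267, cos θ_r = 0.964.
Minimum at m = 0: t = λ / (4 n cos θ_r) = 583 / (4 × 2.353 × 0.964) = 64.3 nm.

64.3 nm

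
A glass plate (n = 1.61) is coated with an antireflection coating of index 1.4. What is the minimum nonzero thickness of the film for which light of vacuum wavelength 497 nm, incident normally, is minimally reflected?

88.8 nm

At the upper boundary (n = 1.0 to n = 1.4) the reflected ray undergoes a half-wave phase shift.
Bottom surface (1.4 → 1.61): reflection off a higher-index medium gives a half-wave phase shift.
Net: no relative phase inversion (both shifts match).
So the condition for destructive reflection is 2 n t = (m + ½) λ.
Minimum at m = 0: t = λ / (4 n) = 497 / (4 × 1.4) = 88.8 nm.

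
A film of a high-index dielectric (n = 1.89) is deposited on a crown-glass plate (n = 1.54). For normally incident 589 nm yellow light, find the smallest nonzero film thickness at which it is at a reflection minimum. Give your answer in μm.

0.156 μm

At the upper boundary (n = 1.0 to n = 1.89) the reflected ray undergoes a half-wave phase shift.
Ray reflecting at the bottom interface goes from n = 1.89 toward n = 1.54: no phase shift.
Net: one phase inversion between the two reflected rays.
For minimum reflection here: 2 n t = m λ.
Minimum nonzero at m = 1: t = λ / (2 n) = 589 / (2 × 1.89) = 156 nm.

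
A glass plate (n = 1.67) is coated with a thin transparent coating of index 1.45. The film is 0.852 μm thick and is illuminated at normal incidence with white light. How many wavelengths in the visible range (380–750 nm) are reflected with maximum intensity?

3

Top surface (1.0 → 1.45): reflection off a higher-index medium gives a half-wave phase shift.
Ray reflecting at the bottom interface goes from n = 1.45 toward n = 1.67: a half-wave phase shift.
Zero or two π shifts → no net half-wave offset.
So the condition for constructive reflection is 2 n t = m λ.
λ = 2 n t / m = 2471 / m nm.
m=3: 824 nm (IR); m=4: 618 nm (visible); m=5: 494 nm (visible); m=6: 412 nm (visible); m=7: 353 nm (UV).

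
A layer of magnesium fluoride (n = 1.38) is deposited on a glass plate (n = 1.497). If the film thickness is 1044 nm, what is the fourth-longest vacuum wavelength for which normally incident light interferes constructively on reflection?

Top surface (1.0 → 1.38): reflection off a higher-index medium gives a half-wave phase shift.
Bottom surface (1.38 → 1.497): reflection off a higher-index medium gives a half-wave phase shift.
The two reflections carry the same phase change, so no net offset.
For maximum reflection here: 2 n t = m λ.
λ = 2 n t / m. The fourth-longest wavelength is m = 4: λ = 2 × 1.38 × 1044 / 4.00 = 720 nm.

720 nm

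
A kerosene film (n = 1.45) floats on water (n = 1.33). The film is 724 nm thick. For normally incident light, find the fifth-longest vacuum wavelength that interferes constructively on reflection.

Top surface (1.0 → 1.45): reflection off a higher-index medium gives a half-wave phase shift.
Ray reflecting at the bottom interface goes from n = 1.45 toward n = 1.33: no phase shift.
Net: one phase inversion between the two reflected rays.
With one net inversion, constructive interference in reflection requires 2 n t = (m + ½) λ.
λ = 2 n t / (m + ½). The fifth-longest wavelength is m = 4: λ = 2 × 1.45 × 724 / 4.50 = 467 nm.

467 nm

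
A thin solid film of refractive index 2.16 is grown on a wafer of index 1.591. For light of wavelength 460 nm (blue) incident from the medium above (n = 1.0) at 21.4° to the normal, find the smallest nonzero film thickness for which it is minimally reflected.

108 nm

Ray reflecting at the top interface goes from n = 1.0 toward n = 2.16: a half-wave phase shift.
Bottom surface (2.16 → 1.591): reflection off a lower-index medium gives no phase shift.
Exactly one π shift → a net half-wave offset.
With one net inversion, destructive interference in reflection requires 2 n t cos θ_r = m λ.
Snell's law: 1.0 sin 21.4° = 2.16 sin θ_r → sin θ_r = 0.169, cos θ_r = 0.986.
Minimum nonzero at m = 1: t = λ / (2 n cos θ_r) = 460 / (2 × 2.16 × 0.986) = 108 nm.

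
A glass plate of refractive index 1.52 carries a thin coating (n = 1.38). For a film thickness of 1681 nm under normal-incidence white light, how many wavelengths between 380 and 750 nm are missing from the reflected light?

6

Top surface (1.0 → 1.38): reflection off a higher-index medium gives a half-wave phase shift.
At the lower boundary (n = 1.38 to n = 1.52) the reflected ray undergoes a half-wave phase shift.
Zero or two π shifts → no net half-wave offset.
For minimum reflection here: 2 n t = (m + ½) λ.
λ = 2 n t / (m + ½) = 4640 / (m + ½) nm.
m=5: 844 nm (IR); m=6: 714 nm (visible); m=7: 619 nm (visible); m=8: 546 nm (visible); m=9: 488 nm (visible); m=10: 442 nm (visible); m=11: 403 nm (visible); m=12: 371 nm (UV).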